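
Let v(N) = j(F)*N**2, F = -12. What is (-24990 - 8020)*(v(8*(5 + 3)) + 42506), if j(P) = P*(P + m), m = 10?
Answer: -4648138100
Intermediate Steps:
j(P) = P*(10 + P) (j(P) = P*(P + 10) = P*(10 + P))
v(N) = 24*N**2 (v(N) = (-12*(10 - 12))*N**2 = (-12*(-2))*N**2 = 24*N**2)
(-24990 - 8020)*(v(8*(5 + 3)) + 42506) = (-24990 - 8020)*(24*(8*(5 + 3))**2 + 42506) = -33010*(24*(8*8)**2 + 42506) = -33010*(24*64**2 + 42506) = -33010*(24*4096 + 42506) = -33010*(98304 + 42506) = -33010*140810 = -4648138100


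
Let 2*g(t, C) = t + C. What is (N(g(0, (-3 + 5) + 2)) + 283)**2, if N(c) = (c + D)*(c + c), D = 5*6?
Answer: 168921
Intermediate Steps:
D = 30
g(t, C) = C/2 + t/2 (g(t, C) = (t + C)/2 = (C + t)/2 = C/2 + t/2)
N(c) = 2*c*(30 + c) (N(c) = (c + 30)*(c + c) = (30 + c)*(2*c) = 2*c*(30 + c))
(N(g(0, (-3 + 5) + 2)) + 283)**2 = (2*(((-3 + 5) + 2)/2 + (1/2)*0)*(30 + (((-3 + 5) + 2)/2 + (1/2)*0)) + 283)**2 = (2*((2 + 2)/2 + 0)*(30 + ((2 + 2)/2 + 0)) + 283)**2 = (2*((1/2)*4 + 0)*(30 + ((1/2)*4 + 0)) + 283)**2 = (2*(2 + 0)*(30 + (2 + 0)) + 283)**2 = (2*2*(30 + 2) + 283)**2 = (2*2*32 + 283)**2 = (128 + 283)**2 = 411**2 = 168921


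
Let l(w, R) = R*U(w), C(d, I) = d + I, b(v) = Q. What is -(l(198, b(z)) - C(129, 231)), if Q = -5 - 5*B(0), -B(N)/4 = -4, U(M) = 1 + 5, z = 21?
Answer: 870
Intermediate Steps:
U(M) = 6
B(N) = 16 (B(N) = -4*(-4) = 16)
Q = -85 (Q = -5 - 5*16 = -5 - 80 = -85)
b(v) = -85
C(d, I) = I + d
l(w, R) = 6*R (l(w, R) = R*6 = 6*R)
-(l(198, b(z)) - C(129, 231)) = -(6*(-85) - (231 + 129)) = -(-510 - 1*360) = -(-510 - 360) = -1*(-870) = 870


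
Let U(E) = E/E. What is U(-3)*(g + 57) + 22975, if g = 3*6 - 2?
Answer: 23048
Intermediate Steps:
U(E) = 1
g = 16 (g = 18 - 2 = 16)
U(-3)*(g + 57) + 22975 = 1*(16 + 57) + 22975 = 1*73 + 22975 = 73 + 22975 = 23048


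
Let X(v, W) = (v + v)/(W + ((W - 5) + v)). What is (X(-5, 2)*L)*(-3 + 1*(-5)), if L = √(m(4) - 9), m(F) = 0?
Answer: -40*I ≈ -40.0*I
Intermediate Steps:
X(v, W) = 2*v/(-5 + v + 2*W) (X(v, W) = (2*v)/(W + ((-5 + W) + v)) = (2*v)/(W + (-5 + W + v)) = (2*v)/(-5 + v + 2*W) = 2*v/(-5 + v + 2*W))
L = 3*I (L = √(0 - 9) = √(-9) = 3*I ≈ 3.0*I)
(X(-5, 2)*L)*(-3 + 1*(-5)) = ((2*(-5)/(-5 - 5 + 2*2))*(3*I))*(-3 + 1*(-5)) = ((2*(-5)/(-5 - 5 + 4))*(3*I))*(-3 - 5) = ((2*(-5)/(-6))*(3*I))*(-8) = ((2*(-5)*(-⅙))*(3*I))*(-8) = (5*(3*I)/3)*(-8) = (5*I)*(-8) = -40*I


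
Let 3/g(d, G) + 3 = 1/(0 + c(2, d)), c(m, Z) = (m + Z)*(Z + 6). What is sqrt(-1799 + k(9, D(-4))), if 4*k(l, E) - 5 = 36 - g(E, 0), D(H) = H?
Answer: I*sqrt(1209039)/26 ≈ 42.291*I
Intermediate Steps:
c(m, Z) = (6 + Z)*(Z + m) (c(m, Z) = (Z + m)*(6 + Z) = (6 + Z)*(Z + m))
g(d, G) = 3/(-3 + 1/(12 + d**2 + 8*d)) (g(d, G) = 3/(-3 + 1/(0 + (d**2 + 6*d + 6*2 + d*2))) = 3/(-3 + 1/(0 + (d**2 + 6*d + 12 + 2*d))) = 3/(-3 + 1/(0 + (12 + d**2 + 8*d))) = 3/(-3 + 1/(12 + d**2 + 8*d)))
k(l, E) = 41/4 - 3*(-12 - E**2 - 8*E)/(4*(35 + 3*E**2 + 24*E)) (k(l, E) = 5/4 + (36 - 3*(-12 - E**2 - 8*E)/(35 + 3*E**2 + 24*E))/4 = 5/4 + (9 - 3*(-12 - E**2 - 8*E)/(4*(35 + 3*E**2 + 24*E))) = 41/4 - 3*(-12 - E**2 - 8*E)/(4*(35 + 3*E**2 + 24*E)))
sqrt(-1799 + k(9, D(-4))) = sqrt(-1799 + (1471 + 126*(-4)**2 + 1008*(-4))/(4*(35 + 3*(-4)**2 + 24*(-4)))) = sqrt(-1799 + (1471 + 126*16 - 4032)/(4*(35 + 3*16 - 96))) = sqrt(-1799 + (1471 + 2016 - 4032)/(4*(35 + 48 - 96))) = sqrt(-1799 + (1/4)*(-545)/(-13)) = sqrt(-1799 + (1/4)*(-1/13)*(-545)) = sqrt(-1799 + 545/52) = sqrt(-93003/52) = I*sqrt(1209039)/26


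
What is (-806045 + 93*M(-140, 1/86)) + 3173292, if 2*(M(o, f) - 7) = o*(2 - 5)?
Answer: 2387428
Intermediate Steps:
M(o, f) = 7 - 3*o/2 (M(o, f) = 7 + (o*(2 - 5))/2 = 7 + (o*(-3))/2 = 7 + (-3*o)/2 = 7 - 3*o/2)
(-806045 + 93*M(-140, 1/86)) + 3173292 = (-806045 + 93*(7 - 3/2*(-140))) + 3173292 = (-806045 + 93*(7 + 210)) + 3173292 = (-806045 + 93*217) + 3173292 = (-806045 + 20181) + 3173292 = -785864 + 3173292 = 2387428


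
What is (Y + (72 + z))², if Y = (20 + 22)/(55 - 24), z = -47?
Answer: 667489/961 ≈ 694.58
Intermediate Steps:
Y = 42/31 ≈ 1.3548
(Y + (72 + z))² = (42/31 + (72 - 47))² = (42/31 + 25)² = (817/31)² = 667489/961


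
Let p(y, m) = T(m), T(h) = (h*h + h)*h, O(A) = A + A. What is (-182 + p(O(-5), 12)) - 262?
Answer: 1428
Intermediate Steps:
O(A) = 2*A
T(h) = h*(h + h²) (T(h) = (h² + h)*h = (h + h²)*h = h*(h + h²))
p(y, m) = m²*(1 + m)
(-182 + p(O(-5), 12)) - 262 = (-182 + 12²*(1 + 12)) - 262 = (-182 + 144*13) - 262 = (-182 + 1872) - 262 = 1690 - 262 = 1428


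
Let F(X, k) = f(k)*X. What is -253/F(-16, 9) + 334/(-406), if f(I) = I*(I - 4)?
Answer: -68881/146160 ≈ -0.47127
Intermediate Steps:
f(I) = I*(-4 + I)
F(X, k) = X*k*(-4 + k) (F(X, k) = (k*(-4 + k))*X = X*k*(-4 + k))
-253/F(-16, 9) + 334/(-406) = -253*(-1/(144*(-4 + 9))) + 334/(-406) = -253/((-16*9*5)) + 334*(-1/406) = -253/(-720) - 167/203 = -253*(-1/720) - 167/203 = 253/720 - 167/203 = -68881/146160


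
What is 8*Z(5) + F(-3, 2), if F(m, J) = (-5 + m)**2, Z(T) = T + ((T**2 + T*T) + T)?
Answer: 544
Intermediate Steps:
Z(T) = 2*T + 2*T**2 (Z(T) = T + ((T**2 + T**2) + T) = T + (2*T**2 + T) = T + (T + 2*T**2) = 2*T + 2*T**2)
8*Z(5) + F(-3, 2) = 8*(2*5*(1 + 5)) + (-5 - 3)**2 = 8*(2*5*6) + (-8)**2 = 8*60 + 64 = 480 + 64 = 544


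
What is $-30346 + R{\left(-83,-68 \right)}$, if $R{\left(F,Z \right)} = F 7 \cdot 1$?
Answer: $-30927$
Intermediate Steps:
$R{\left(F,Z \right)} = 7 F$ ($R{\left(F,Z \right)} = 7 F 1 = 7 F$)
$-30346 + R{\left(-83,-68 \right)} = -30346 + 7 \left(-83\right) = -30346 - 581 = -30927$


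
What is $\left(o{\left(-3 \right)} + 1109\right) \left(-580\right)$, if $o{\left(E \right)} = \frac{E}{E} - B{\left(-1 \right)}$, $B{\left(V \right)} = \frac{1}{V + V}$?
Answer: $-644090$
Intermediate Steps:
$B{\left(V \right)} = \frac{1}{2 V}$
$o{\left(E \right)} = \frac{3}{2}$ ($o{\left(E \right)} = \frac{E}{E} - \frac{1}{2 \left(-1\right)} = 1 - \frac{1}{2} \left(-1\right) = 1 - - \frac{1}{2} = 1 + \frac{1}{2} = \frac{3}{2}$)
$\left(o{\left(-3 \right)} + 1109\right) \left(-580\right) = \left(\frac{3}{2} + 1109\right) \left(-580\right) = \frac{2221}{2} \left(-580\right) = -644090$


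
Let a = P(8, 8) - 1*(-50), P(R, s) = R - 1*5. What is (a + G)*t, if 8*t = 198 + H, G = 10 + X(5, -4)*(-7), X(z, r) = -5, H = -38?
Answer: 1960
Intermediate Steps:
P(R, s) = -5 + R (P(R, s) = R - 5 = -5 + R)
a = 53 (a = (-5 + 8) - 1*(-50) = 3 + 50 = 53)
G = 45 (G = 10 - 5*(-7) = 10 + 35 = 45)
t = 20 (t = (198 - 38)/8 = (1/8)*160 = 20)
(a + G)*t = (53 + 45)*20 = 98*20 = 1960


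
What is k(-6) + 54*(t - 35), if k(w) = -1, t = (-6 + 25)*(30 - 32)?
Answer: -3943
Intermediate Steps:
t = -38 (t = 19*(-2) = -38)
k(-6) + 54*(t - 35) = -1 + 54*(-38 - 35) = -1 + 54*(-73) = -1 - 3942 = -3943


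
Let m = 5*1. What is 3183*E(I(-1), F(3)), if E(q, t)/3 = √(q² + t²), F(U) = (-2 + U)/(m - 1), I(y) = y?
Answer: 9549*√17/4 ≈ 9842.9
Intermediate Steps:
m = 5
F(U) = -½ + U/4 (F(U) = (-2 + U)/(5 - 1) = (-2 + U)/4 = (-2 + U)*(¼) = -½ + U/4)
E(q, t) = 3*√(q² + t²)
3183*E(I(-1), F(3)) = 3183*(3*√((-1)² + (-½ + (¼)*3)²)) = 3183*(3*√(1 + (-½ + ¾)²)) = 3183*(3*√(1 + (¼)²)) = 3183*(3*√(1 + 1/16)) = 3183*(3*√(17/16)) = 3183*(3*(√17/4)) = 3183*(3*√17/4) = 9549*√17/4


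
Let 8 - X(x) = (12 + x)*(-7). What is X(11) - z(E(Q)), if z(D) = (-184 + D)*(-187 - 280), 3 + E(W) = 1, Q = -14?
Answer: -86693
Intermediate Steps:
X(x) = 92 + 7*x (X(x) = 8 - (12 + x)*(-7) = 8 - (-84 - 7*x) = 8 + (84 + 7*x) = 92 + 7*x)
E(W) = -2 (E(W) = -3 + 1 = -2)
z(D) = 85928 - 467*D (z(D) = (-184 + D)*(-467) = 85928 - 467*D)
X(11) - z(E(Q)) = (92 + 7*11) - (85928 - 467*(-2)) = (92 + 77) - (85928 + 934) = 169 - 1*86862 = 169 - 86862 = -86693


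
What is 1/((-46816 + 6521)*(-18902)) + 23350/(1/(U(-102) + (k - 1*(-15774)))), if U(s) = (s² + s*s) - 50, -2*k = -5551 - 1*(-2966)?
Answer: 672696239124386751/761656090 ≈ 8.8320e+8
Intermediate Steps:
k = 2585/2 (k = -(-5551 - 1*(-2966))/2 = -(-5551 + 2966)/2 = -½*(-2585) = 2585/2 ≈ 1292.5)
U(s) = -50 + 2*s² (U(s) = (s² + s²) - 50 = 2*s² - 50 = -50 + 2*s²)
1/((-46816 + 6521)*(-18902)) + 23350/(1/(U(-102) + (k - 1*(-15774)))) = 1/((-46816 + 6521)*(-18902)) + 23350/(1/((-50 + 2*(-102)²) + (2585/2 - 1*(-15774)))) = -1/18902/(-40295) + 23350/(1/((-50 + 2*10404) + (2585/2 + 15774))) = -1/40295*(-1/18902) + 23350/(1/((-50 + 20808) + 34133/2)) = 1/761656090 + 23350/(1/(20758 + 34133/2)) = 1/761656090 + 23350/(1/(75649/2)) = 1/761656090 + 23350/(2/75649) = 1/761656090 + 23350*(75649/2) = 1/761656090 + 883202075 = 672696239124386751/761656090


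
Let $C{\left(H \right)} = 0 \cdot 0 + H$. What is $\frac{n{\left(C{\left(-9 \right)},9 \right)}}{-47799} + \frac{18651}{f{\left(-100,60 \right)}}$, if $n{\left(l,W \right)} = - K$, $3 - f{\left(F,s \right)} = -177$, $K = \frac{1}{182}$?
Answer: $\frac{9014046961}{86994180} \approx 103.62$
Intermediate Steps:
$K = \frac{1}{182} \approx 0.0054945$
$f{\left(F,s \right)} = 180$ ($f{\left(F,s \right)} = 3 - -177 = 3 + 177 = 180$)
$C{\left(H \right)} = H$ ($C{\left(H \right)} = 0 + H = H$)
$n{\left(l,W \right)} = - \frac{1}{182}$ ($n{\left(l,W \right)} = \left(-1\right) \frac{1}{182} = - \frac{1}{182}$)
$\frac{n{\left(C{\left(-9 \right)},9 \right)}}{-47799} + \frac{18651}{f{\left(-100,60 \right)}} = - \frac{1}{182 \left(-47799\right)} + \frac{18651}{180} = \left(- \frac{1}{182}\right) \left(- \frac{1}{47799}\right) + 18651 \cdot \frac{1}{180} = \frac{1}{8699418} + \frac{6217}{60} = \frac{9014046961}{86994180}$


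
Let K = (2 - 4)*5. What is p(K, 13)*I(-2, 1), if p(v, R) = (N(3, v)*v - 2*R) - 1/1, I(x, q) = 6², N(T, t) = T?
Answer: -2052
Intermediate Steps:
K = -10 (K = -2*5 = -10)
I(x, q) = 36
p(v, R) = -1 - 2*R + 3*v (p(v, R) = (3*v - 2*R) - 1/1 = (-2*R + 3*v) - 1*1 = (-2*R + 3*v) - 1 = -1 - 2*R + 3*v)
p(K, 13)*I(-2, 1) = (-1 - 2*13 + 3*(-10))*36 = (-1 - 26 - 30)*36 = -57*36 = -2052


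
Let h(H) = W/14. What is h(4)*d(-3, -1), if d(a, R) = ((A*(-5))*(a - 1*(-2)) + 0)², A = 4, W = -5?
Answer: -1000/7 ≈ -142.86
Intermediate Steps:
h(H) = -5/14
d(a, R) = (-40 - 20*a)² (d(a, R) = ((4*(-5))*(a - 1*(-2)) + 0)² = (-20*(a + 2) + 0)² = (-20*(2 + a) + 0)² = ((-40 - 20*a) + 0)² = (-40 - 20*a)²)
h(4)*d(-3, -1) = -1000*(2 - 3)²/7 = -1000*(-1)²/7 = -1000/7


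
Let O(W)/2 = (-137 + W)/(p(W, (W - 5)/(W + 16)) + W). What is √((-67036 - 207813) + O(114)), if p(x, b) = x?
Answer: I*√3571940226/114 ≈ 524.26*I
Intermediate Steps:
O(W) = (-137 + W)/W (O(W) = 2*((-137 + W)/(W + W)) = 2*((-137 + W)/((2*W))) = 2*((-137 + W)*(1/(2*W))) = 2*((-137 + W)/(2*W)) = (-137 + W)/W)
√((-67036 - 207813) + O(114)) = √((-67036 - 207813) + (-137 + 114)/114) = √(-274849 + (1/114)*(-23)) = √(-274849 - 23/114) = √(-31332809/114) = I*√3571940226/114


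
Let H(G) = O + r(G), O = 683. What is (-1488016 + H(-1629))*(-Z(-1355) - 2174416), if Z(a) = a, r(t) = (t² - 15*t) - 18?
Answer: -2587518059225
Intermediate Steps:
r(t) = -18 + t² - 15*t
H(G) = 665 + G² - 15*G (H(G) = 683 + (-18 + G² - 15*G) = 665 + G² - 15*G)
(-1488016 + H(-1629))*(-Z(-1355) - 2174416) = (-1488016 + (665 + (-1629)² - 15*(-1629)))*(-1*(-1355) - 2174416) = (-1488016 + (665 + 2653641 + 24435))*(1355 - 2174416) = (-1488016 + 2678741)*(-2173061) = 1190725*(-2173061) = -2587518059225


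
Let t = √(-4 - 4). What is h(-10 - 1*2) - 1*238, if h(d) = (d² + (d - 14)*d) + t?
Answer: 218 + 2*I*√2 ≈ 218.0 + 2.8284*I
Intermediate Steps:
t = 2*I*√2 (t = √(-8) = 2*I*√2 ≈ 2.8284*I)
h(d) = d² + d*(-14 + d) + 2*I*√2 (h(d) = (d² + (d - 14)*d) + 2*I*√2 = (d² + (-14 + d)*d) + 2*I*√2 = (d² + d*(-14 + d)) + 2*I*√2 = d² + d*(-14 + d) + 2*I*√2)
h(-10 - 1*2) - 1*238 = (-14*(-10 - 1*2) + 2*(-10 - 1*2)² + 2*I*√2) - 1*238 = (-14*(-10 - 2) + 2*(-10 - 2)² + 2*I*√2) - 238 = (-14*(-12) + 2*(-12)² + 2*I*√2) - 238 = (168 + 2*144 + 2*I*√2) - 238 = (168 + 288 + 2*I*√2) - 238 = (456 + 2*I*√2) - 238 = 218 + 2*I*√2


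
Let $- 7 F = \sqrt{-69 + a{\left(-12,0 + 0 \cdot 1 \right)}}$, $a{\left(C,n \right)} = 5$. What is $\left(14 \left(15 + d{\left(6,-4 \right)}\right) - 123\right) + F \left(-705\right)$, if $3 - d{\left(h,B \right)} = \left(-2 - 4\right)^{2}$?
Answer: $-375 + \frac{5640 i}{7} \approx -375.0 + 805.71 i$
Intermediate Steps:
$d{\left(h,B \right)} = -33$ ($d{\left(h,B \right)} = 3 - \left(-2 - 4\right)^{2} = 3 - \left(-6\right)^{2} = 3 - 36 = -33$)
$F = - \frac{8 i}{7}$ ($F = - \frac{\sqrt{-69 + 5}}{7} = - \frac{\sqrt{-64}}{7} = - \frac{8 i}{7} \approx - 1.1429 i$)
$\left(14 \left(15 + d{\left(6,-4 \right)}\right) - 123\right) + F \left(-705\right) = \left(14 \left(15 - 33\right) - 123\right) + - \frac{8 i}{7} \left(-705\right) = \left(14 \left(-18\right) - 123\right) + \frac{5640 i}{7} = \left(-252 - 123\right) + \frac{5640 i}{7} = -375 + \frac{5640 i}{7}$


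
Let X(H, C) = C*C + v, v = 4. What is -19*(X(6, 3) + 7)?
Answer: -380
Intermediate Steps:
X(H, C) = 4 + C² (X(H, C) = C*C + 4 = C² + 4 = 4 + C²)
-19*(X(6, 3) + 7) = -19*((4 + 3²) + 7) = -19*((4 + 9) + 7) = -19*(13 + 7) = -19*20 = -380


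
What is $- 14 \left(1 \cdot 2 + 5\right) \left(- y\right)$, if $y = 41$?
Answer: $4018$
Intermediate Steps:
$- 14 \left(1 \cdot 2 + 5\right) \left(- y\right) = - 14 \left(1 \cdot 2 + 5\right) \left(\left(-1\right) 41\right) = - 14 \left(2 + 5\right) \left(-41\right) = \left(-14\right) 7 \left(-41\right) = \left(-98\right) \left(-41\right) = 4018$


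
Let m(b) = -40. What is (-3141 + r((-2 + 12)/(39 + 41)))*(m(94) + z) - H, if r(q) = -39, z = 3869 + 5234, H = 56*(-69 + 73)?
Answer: -28820564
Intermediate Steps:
H = 224 (H = 56*4 = 224)
z = 9103
(-3141 + r((-2 + 12)/(39 + 41)))*(m(94) + z) - H = (-3141 - 39)*(-40 + 9103) - 1*224 = -3180*9063 - 224 = -28820340 - 224 = -28820564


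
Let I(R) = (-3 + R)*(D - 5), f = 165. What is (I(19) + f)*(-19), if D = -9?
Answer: 1121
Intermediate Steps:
I(R) = 42 - 14*R (I(R) = (-3 + R)*(-9 - 5) = (-3 + R)*(-14) = 42 - 14*R)
(I(19) + f)*(-19) = ((42 - 14*19) + 165)*(-19) = ((42 - 266) + 165)*(-19) = (-224 + 165)*(-19) = -59*(-19) = 1121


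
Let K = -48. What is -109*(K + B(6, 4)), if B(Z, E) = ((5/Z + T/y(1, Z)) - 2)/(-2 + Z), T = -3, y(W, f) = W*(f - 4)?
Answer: 15914/3 ≈ 5304.7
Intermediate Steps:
y(W, f) = W*(-4 + f)
B(Z, E) = (-2 - 3/(-4 + Z) + 5/Z)/(-2 + Z) (B(Z, E) = ((5/Z - 3/(-4 + Z)) - 2)/(-2 + Z) = ((-3/(-4 + Z) + 5/Z) - 2)/(-2 + Z) = (-2 - 3/(-4 + Z) + 5/Z)/(-2 + Z))
-109*(K + B(6, 4)) = -109*(-48 + 2*(-10 + 6 - 1*6*(-4 + 6))/(6*(-4 + 6)*(-2 + 6))) = -109*(-48 + 2*(⅙)*(-10 + 6 - 1*6*2)/(2*4)) = -109*(-48 + 2*(⅙)*(½)*(¼)*(-10 + 6 - 12)) = -109*(-48 + 2*(⅙)*(½)*(¼)*(-16)) = -109*(-48 - ⅔) = -109*(-146/3) = 15914/3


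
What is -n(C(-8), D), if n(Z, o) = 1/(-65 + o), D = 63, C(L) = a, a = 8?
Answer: ½ ≈ 0.50000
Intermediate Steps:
C(L) = 8
-n(C(-8), D) = -1/(-65 + 63) = -1/(-2) = -1*(-½) = ½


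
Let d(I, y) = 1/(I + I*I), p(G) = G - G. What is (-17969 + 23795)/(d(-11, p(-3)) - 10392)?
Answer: -640860/1143119 ≈ -0.56062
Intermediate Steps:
p(G) = 0
d(I, y) = 1/(I + I²)
(-17969 + 23795)/(d(-11, p(-3)) - 10392) = (-17969 + 23795)/(1/((-11)*(1 - 11)) - 10392) = 5826/(-1/11/(-10) - 10392) = 5826/(-1/11*(-⅒) - 10392) = 5826/(1/110 - 10392) = 5826/(-1143119/110) = 5826*(-110/1143119) = -640860/1143119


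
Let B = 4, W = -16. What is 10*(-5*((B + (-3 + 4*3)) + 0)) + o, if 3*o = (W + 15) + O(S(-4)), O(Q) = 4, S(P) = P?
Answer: -649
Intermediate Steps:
o = 1 (o = ((-16 + 15) + 4)/3 = (-1 + 4)/3 = (1/3)*3 = 1)
10*(-5*((B + (-3 + 4*3)) + 0)) + o = 10*(-5*((4 + (-3 + 4*3)) + 0)) + 1 = 10*(-5*((4 + (-3 + 12)) + 0)) + 1 = 10*(-5*((4 + 9) + 0)) + 1 = 10*(-5*(13 + 0)) + 1 = 10*(-5*13) + 1 = 10*(-65) + 1 = -650 + 1 = -649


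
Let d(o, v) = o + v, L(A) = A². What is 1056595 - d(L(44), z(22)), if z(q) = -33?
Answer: 1054692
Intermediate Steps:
1056595 - d(L(44), z(22)) = 1056595 - (44² - 33) = 1056595 - (1936 - 33) = 1056595 - 1*1903 = 1056595 - 1903 = 1054692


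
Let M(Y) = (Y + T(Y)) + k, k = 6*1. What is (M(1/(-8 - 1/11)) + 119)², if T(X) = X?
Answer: 123276609/7921 ≈ 15563.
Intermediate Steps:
k = 6
M(Y) = 6 + 2*Y (M(Y) = (Y + Y) + 6 = 2*Y + 6 = 6 + 2*Y)
(M(1/(-8 - 1/11)) + 119)² = ((6 + 2/(-8 - 1/11)) + 119)² = ((6 + 2/(-89/11)) + 119)² = ((6 + 2*(-11/89)) + 119)² = ((6 - 22/89) + 119)² = (512/89 + 119)² = (11103/89)² = 123276609/7921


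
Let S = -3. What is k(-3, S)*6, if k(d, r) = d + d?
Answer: -36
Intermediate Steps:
k(d, r) = 2*d
k(-3, S)*6 = (2*(-3))*6 = -6*6 = -36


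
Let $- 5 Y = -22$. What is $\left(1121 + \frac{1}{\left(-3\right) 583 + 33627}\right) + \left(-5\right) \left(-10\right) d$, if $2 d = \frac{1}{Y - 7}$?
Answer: $\frac{460573357}{414414} \approx 1111.4$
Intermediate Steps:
$Y = \frac{22}{5}$ ($Y = \left(- \frac{1}{5}\right) \left(-22\right) = \frac{22}{5} \approx 4.4$)
$d = - \frac{5}{26}$ ($d = \frac{1}{2 \left(\frac{22}{5} - 7\right)} = \frac{1}{2 \left(- \frac{13}{5}\right)} = \frac{1}{2} \left(- \frac{5}{13}\right) = - \frac{5}{26} \approx -0.19231$)
$\left(1121 + \frac{1}{\left(-3\right) 583 + 33627}\right) + \left(-5\right) \left(-10\right) d = \left(1121 + \frac{1}{\left(-3\right) 583 + 33627}\right) + \left(-5\right) \left(-10\right) \left(- \frac{5}{26}\right) = \left(1121 + \frac{1}{-1749 + 33627}\right) + 50 \left(- \frac{5}{26}\right) = \left(1121 + \frac{1}{31878}\right) - \frac{125}{13} = \frac{35735239}{31878} - \frac{125}{13} = \frac{460573357}{414414}$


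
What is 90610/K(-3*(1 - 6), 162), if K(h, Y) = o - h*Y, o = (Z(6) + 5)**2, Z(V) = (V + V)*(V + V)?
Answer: 5330/1163 ≈ 4.5830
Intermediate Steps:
Z(V) = 4*V**2 (Z(V) = (2*V)*(2*V) = 4*V**2)
o = 22201 (o = (4*6**2 + 5)**2 = (4*36 + 5)**2 = (144 + 5)**2 = 149**2 = 22201)
K(h, Y) = 22201 - Y*h (K(h, Y) = 22201 - h*Y = 22201 - Y*h)
90610/K(-3*(1 - 6), 162) = 90610/(22201 - 1*162*(-3*(1 - 6))) = 90610/(22201 - 1*162*(-3*(-5))) = 90610/(22201 - 1*162*15) = 90610/(22201 - 2430) = 90610/19771 = 90610*(1/19771) = 5330/1163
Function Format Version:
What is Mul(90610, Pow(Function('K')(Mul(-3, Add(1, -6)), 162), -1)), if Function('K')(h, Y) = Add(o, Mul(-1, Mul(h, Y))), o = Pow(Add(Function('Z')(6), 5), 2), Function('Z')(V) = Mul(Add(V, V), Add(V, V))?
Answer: Rational(5330, 1163) ≈ 4.5830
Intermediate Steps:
Function('Z')(V) = Mul(4, Pow(V, 2)) (Function('Z')(V) = Mul(Mul(2, V), Mul(2, V)) = Mul(4, Pow(V, 2)))
o = 22201 (o = Pow(Add(Mul(4, Pow(6, 2)), 5), 2) = Pow(Add(Mul(4, 36), 5), 2) = Pow(Add(144, 5), 2) = Pow(149, 2) = 22201)
Function('K')(h, Y) = Add(22201, Mul(-1, Y, h)) (Function('K')(h, Y) = Add(22201, Mul(-1, Mul(h, Y))) = Add(22201, Mul(-1, Mul(Y, h))) = Add(22201, Mul(-1, Y, h)))
Mul(90610, Pow(Function('K')(Mul(-3, Add(1, -6)), 162), -1)) = Mul(90610, Pow(Add(22201, Mul(-1, 162, Mul(-3, Add(1, -6)))), -1)) = Mul(90610, Pow(Add(22201, Mul(-1, 162, Mul(-3, -5))), -1)) = Mul(90610, Pow(Add(22201, Mul(-1, 162, 15)), -1)) = Mul(90610, Pow(Add(22201, -2430), -1)) = Mul(90610, Pow(19771, -1)) = Mul(90610, Rational(1, 19771)) = Rational(5330, 1163)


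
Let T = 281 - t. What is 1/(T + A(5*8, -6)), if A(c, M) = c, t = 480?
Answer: -1/159 ≈ -0.0062893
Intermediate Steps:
T = -199 (T = 281 - 1*480 = 281 - 480 = -199)
1/(T + A(5*8, -6)) = 1/(-199 + 5*8) = 1/(-199 + 40) = 1/(-159) = -1/159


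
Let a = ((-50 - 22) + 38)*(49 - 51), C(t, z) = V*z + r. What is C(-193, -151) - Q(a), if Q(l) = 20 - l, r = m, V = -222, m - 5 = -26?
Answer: 33549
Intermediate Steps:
m = -21 (m = 5 - 26 = -21)
r = -21
C(t, z) = -21 - 222*z (C(t, z) = -222*z - 21 = -21 - 222*z)
a = 68 (a = (-72 + 38)*(-2) = -34*(-2) = 68)
C(-193, -151) - Q(a) = (-21 - 222*(-151)) - (20 - 1*68) = (-21 + 33522) - (20 - 68) = 33501 - 1*(-48) = 33501 + 48 = 33549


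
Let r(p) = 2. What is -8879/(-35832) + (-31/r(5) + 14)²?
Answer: 89501/35832 ≈ 2.4978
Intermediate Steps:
-8879/(-35832) + (-31/r(5) + 14)² = -8879/(-35832) + (-31/2 + 14)² = -8879*(-1/35832) + (-31*½ + 14)² = 8879/35832 + (-31/2 + 14)² = 8879/35832 + (-3/2)² = 8879/35832 + 9/4 = 89501/35832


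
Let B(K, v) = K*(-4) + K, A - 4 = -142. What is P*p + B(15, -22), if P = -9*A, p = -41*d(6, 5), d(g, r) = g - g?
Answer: -45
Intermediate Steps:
A = -138 (A = 4 - 142 = -138)
B(K, v) = -3*K (B(K, v) = -4*K + K = -3*K)
d(g, r) = 0
p = 0 (p = -41*0 = 0)
P = 1242 (P = -9*(-138) = 1242)
P*p + B(15, -22) = 1242*0 - 3*15 = 0 - 45 = -45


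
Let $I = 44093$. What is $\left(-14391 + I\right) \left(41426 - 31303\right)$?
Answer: $300673346$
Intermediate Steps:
$\left(-14391 + I\right) \left(41426 - 31303\right) = \left(-14391 + 44093\right) \left(41426 - 31303\right) = 29702 \cdot 10123 = 300673346$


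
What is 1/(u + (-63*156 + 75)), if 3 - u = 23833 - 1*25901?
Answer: -1/7682 ≈ -0.00013017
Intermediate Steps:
u = 2071 (u = 3 - (23833 - 1*25901) = 3 - (23833 - 25901) = 3 - 1*(-2068) = 3 + 2068 = 2071)
1/(u + (-63*156 + 75)) = 1/(2071 + (-63*156 + 75)) = 1/(2071 + (-9828 + 75)) = 1/(2071 - 9753) = 1/(-7682) = -1/7682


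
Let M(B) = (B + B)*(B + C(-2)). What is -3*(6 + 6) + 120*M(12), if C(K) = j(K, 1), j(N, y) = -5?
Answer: 20124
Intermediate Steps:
C(K) = -5
M(B) = 2*B*(-5 + B) (M(B) = (B + B)*(B - 5) = (2*B)*(-5 + B) = 2*B*(-5 + B))
-3*(6 + 6) + 120*M(12) = -3*(6 + 6) + 120*(2*12*(-5 + 12)) = -3*12 + 120*(2*12*7) = -36 + 120*168 = -36 + 20160 = 20124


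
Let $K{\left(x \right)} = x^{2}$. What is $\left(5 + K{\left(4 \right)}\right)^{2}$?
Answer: $441$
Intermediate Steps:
$\left(5 + K{\left(4 \right)}\right)^{2} = \left(5 + 4^{2}\right)^{2} = \left(5 + 16\right)^{2} = 21^{2} = 441$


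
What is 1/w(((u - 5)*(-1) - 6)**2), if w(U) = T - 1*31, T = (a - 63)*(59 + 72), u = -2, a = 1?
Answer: -1/8153 ≈ -0.00012265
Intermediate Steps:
T = -8122 (T = (1 - 63)*(59 + 72) = -62*131 = -8122)
w(U) = -8153 (w(U) = -8122 - 1*31 = -8122 - 31 = -8153)
1/w(((u - 5)*(-1) - 6)**2) = 1/(-8153) = -1/8153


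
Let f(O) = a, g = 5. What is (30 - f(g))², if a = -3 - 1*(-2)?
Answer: 961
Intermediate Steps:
a = -1 (a = -3 + 2 = -1)
f(O) = -1
(30 - f(g))² = (30 - 1*(-1))² = (30 + 1)² = 31² = 961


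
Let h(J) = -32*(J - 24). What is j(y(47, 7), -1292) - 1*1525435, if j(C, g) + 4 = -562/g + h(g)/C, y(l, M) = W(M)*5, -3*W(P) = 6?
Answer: -4940768741/3230 ≈ -1.5297e+6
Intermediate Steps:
W(P) = -2 (W(P) = -⅓*6 = -2)
h(J) = 768 - 32*J (h(J) = -32*(-24 + J) = 768 - 32*J)
y(l, M) = -10 (y(l, M) = -2*5 = -10)
j(C, g) = -4 - 562/g + (768 - 32*g)/C (j(C, g) = -4 + (-562/g + (768 - 32*g)/C) = -4 - 562/g + (768 - 32*g)/C)
j(y(47, 7), -1292) - 1*1525435 = (-4 - 562/(-1292) + 768/(-10) - 32*(-1292)/(-10)) - 1*1525435 = (-4 - 562*(-1/1292) + 768*(-⅒) - 32*(-1292)*(-⅒)) - 1525435 = (-4 + 281/646 - 384/5 - 20672/5) - 1525435 = -13613691/3230 - 1525435 = -4940768741/3230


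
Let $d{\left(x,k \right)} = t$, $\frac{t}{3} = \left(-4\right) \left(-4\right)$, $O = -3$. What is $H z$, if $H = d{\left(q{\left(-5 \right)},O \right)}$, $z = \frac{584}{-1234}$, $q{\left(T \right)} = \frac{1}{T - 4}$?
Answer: $- \frac{14016}{617} \approx -22.716$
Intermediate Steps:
$q{\left(T \right)} = \frac{1}{-4 + T}$
$z = - \frac{292}{617}$ ($z = 584 \left(- \frac{1}{1234}\right) = - \frac{292}{617} \approx -0.47326$)
$t = 48$ ($t = 3 \left(\left(-4\right) \left(-4\right)\right) = 3 \cdot 16 = 48$)
$d{\left(x,k \right)} = 48$
$H = 48$
$H z = 48 \left(- \frac{292}{617}\right) = - \frac{14016}{617}$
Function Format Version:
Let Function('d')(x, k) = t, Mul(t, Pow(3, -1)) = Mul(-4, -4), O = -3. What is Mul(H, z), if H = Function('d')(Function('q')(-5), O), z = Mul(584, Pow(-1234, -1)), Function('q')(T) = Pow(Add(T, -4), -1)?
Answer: Rational(-14016, 617) ≈ -22.716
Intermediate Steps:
Function('q')(T) = Pow(Add(-4, T), -1)
z = Rational(-292, 617) (z = Mul(584, Rational(-1, 1234)) = Rational(-292, 617) ≈ -0.47326)
t = 48 (t = Mul(3, Mul(-4, -4)) = Mul(3, 16) = 48)
Function('d')(x, k) = 48
H = 48
Mul(H, z) = Mul(48, Rational(-292, 617)) = Rational(-14016, 617)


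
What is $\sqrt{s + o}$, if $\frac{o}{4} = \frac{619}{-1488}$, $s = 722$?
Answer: $\frac{\sqrt{24920745}}{186} \approx 26.839$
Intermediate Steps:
$o = - \frac{619}{372}$ ($o = 4 \frac{619}{-1488} = 4 \cdot 619 \left(- \frac{1}{1488}\right) = 4 \left(- \frac{619}{1488}\right) = - \frac{619}{372} \approx -1.664$)
$\sqrt{s + o} = \sqrt{722 - \frac{619}{372}} = \sqrt{\frac{267965}{372}} = \frac{\sqrt{24920745}}{186}$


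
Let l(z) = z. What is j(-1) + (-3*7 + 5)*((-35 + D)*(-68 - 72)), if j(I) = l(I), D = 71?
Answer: 80639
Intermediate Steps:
j(I) = I
j(-1) + (-3*7 + 5)*((-35 + D)*(-68 - 72)) = -1 + (-3*7 + 5)*((-35 + 71)*(-68 - 72)) = -1 + (-21 + 5)*(36*(-140)) = -1 - 16*(-5040) = -1 + 80640 = 80639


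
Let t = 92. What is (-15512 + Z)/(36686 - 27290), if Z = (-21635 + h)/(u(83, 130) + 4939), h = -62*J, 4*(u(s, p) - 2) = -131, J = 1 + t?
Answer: -76164175/46117917 ≈ -1.6515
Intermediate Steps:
J = 93 (J = 1 + 92 = 93)
u(s, p) = -123/4 (u(s, p) = 2 + (¼)*(-131) = 2 - 131/4 = -123/4)
h = -5766 (h = -62*93 = -5766)
Z = -109604/19633 (Z = (-21635 - 5766)/(-123/4 + 4939) = -27401/19633/4 = -27401*4/19633 = -109604/19633 ≈ -5.5826)
(-15512 + Z)/(36686 - 27290) = (-15512 - 109604/19633)/(36686 - 27290) = -304656700/19633/9396 = -304656700/19633*1/9396 = -76164175/46117917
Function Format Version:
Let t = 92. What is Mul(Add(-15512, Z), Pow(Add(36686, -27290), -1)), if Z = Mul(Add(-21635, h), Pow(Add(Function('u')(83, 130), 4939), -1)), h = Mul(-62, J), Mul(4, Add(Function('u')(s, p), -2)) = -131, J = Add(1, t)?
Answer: Rational(-76164175, 46117917) ≈ -1.6515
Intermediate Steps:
J = 93 (J = Add(1, 92) = 93)
Function('u')(s, p) = Rational(-123, 4) (Function('u')(s, p) = Add(2, Mul(Rational(1, 4), -131)) = Add(2, Rational(-131, 4)) = Rational(-123, 4))
h = -5766 (h = Mul(-62, 93) = -5766)
Z = Rational(-109604, 19633) (Z = Mul(Add(-21635, -5766), Pow(Add(Rational(-123, 4), 4939), -1)) = Mul(-27401, Pow(Rational(19633, 4), -1)) = Mul(-27401, Rational(4, 19633)) = Rational(-109604, 19633) ≈ -5.5826)
Mul(Add(-15512, Z), Pow(Add(36686, -27290), -1)) = Mul(Add(-15512, Rational(-109604, 19633)), Pow(Add(36686, -27290), -1)) = Mul(Rational(-304656700, 19633), Pow(9396, -1)) = Mul(Rational(-304656700, 19633), Rational(1, 9396)) = Rational(-76164175, 46117917)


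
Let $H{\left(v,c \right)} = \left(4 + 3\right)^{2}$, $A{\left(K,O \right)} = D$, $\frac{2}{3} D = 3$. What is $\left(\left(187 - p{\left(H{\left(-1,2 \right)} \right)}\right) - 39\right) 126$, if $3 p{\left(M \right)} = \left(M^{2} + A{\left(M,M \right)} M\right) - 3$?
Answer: $-91329$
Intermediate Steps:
$D = \frac{9}{2}$ ($D = \frac{3}{2} \cdot 3 = \frac{9}{2} \approx 4.5$)
$A{\left(K,O \right)} = \frac{9}{2}$
$H{\left(v,c \right)} = 49$ ($H{\left(v,c \right)} = 7^{2} = 49$)
$p{\left(M \right)} = -1 + \frac{M^{2}}{3} + \frac{3 M}{2}$ ($p{\left(M \right)} = \frac{\left(M^{2} + \frac{9 M}{2}\right) - 3}{3} = \frac{-3 + M^{2} + \frac{9 M}{2}}{3} = -1 + \frac{M^{2}}{3} + \frac{3 M}{2}$)
$\left(\left(187 - p{\left(H{\left(-1,2 \right)} \right)}\right) - 39\right) 126 = \left(\left(187 - \left(-1 + \frac{49^{2}}{3} + \frac{3}{2} \cdot 49\right)\right) - 39\right) 126 = \left(\left(187 - \left(-1 + \frac{1}{3} \cdot 2401 + \frac{147}{2}\right)\right) - 39\right) 126 = \left(\left(187 - \left(-1 + \frac{2401}{3} + \frac{147}{2}\right)\right) - 39\right) 126 = \left(\left(187 - \frac{5237}{6}\right) - 39\right) 126 = \left(- \frac{4115}{6} - 39\right) 126 = \left(- \frac{4349}{6}\right) 126 = -91329$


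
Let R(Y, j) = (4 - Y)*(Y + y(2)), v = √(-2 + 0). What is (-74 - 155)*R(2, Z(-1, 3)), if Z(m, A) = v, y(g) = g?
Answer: -1832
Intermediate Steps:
v = I*√2 (v = √(-2) = I*√2 ≈ 1.4142*I)
Z(m, A) = I*√2
R(Y, j) = (2 + Y)*(4 - Y) (R(Y, j) = (4 - Y)*(Y + 2) = (4 - Y)*(2 + Y) = (2 + Y)*(4 - Y))
(-74 - 155)*R(2, Z(-1, 3)) = (-74 - 155)*(8 - 1*2² + 2*2) = -229*(8 - 1*4 + 4) = -229*(8 - 4 + 4) = -229*8 = -1832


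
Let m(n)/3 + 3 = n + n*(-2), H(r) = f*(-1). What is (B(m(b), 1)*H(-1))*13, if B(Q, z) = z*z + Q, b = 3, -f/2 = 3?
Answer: -1326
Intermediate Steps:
f = -6 (f = -2*3 = -6)
H(r) = 6 (H(r) = -6*(-1) = 6)
m(n) = -9 - 3*n (m(n) = -9 + 3*(n + n*(-2)) = -9 + 3*(n - 2*n) = -9 + 3*(-n) = -9 - 3*n)
B(Q, z) = Q + z² (B(Q, z) = z² + Q = Q + z²)
(B(m(b), 1)*H(-1))*13 = (((-9 - 3*3) + 1²)*6)*13 = (((-9 - 9) + 1)*6)*13 = ((-18 + 1)*6)*13 = -17*6*13 = -102*13 = -1326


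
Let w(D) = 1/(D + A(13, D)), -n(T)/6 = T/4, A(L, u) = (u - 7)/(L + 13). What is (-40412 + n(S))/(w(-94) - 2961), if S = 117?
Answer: 206590375/15071542 ≈ 13.707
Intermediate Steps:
A(L, u) = (-7 + u)/(13 + L)
n(T) = -3*T/2 (n(T) = -6*T/4 = -3*T/2)
w(D) = 1/(-7/26 + 27*D/26) (w(D) = 1/(D + (-7 + D)/(13 + 13)) = 1/(D + (-7 + D)/26) = 1/(D + (-7/26 + D/26)) = 1/(-7/26 + 27*D/26))
(-40412 + n(S))/(w(-94) - 2961) = (-40412 - 3/2*117)/(26/(-7 + 27*(-94)) - 2961) = (-40412 - 351/2)/(26/(-7 - 2538) - 2961) = -81175/(2*(26/(-2545) - 2961)) = -81175/(2*(26*(-1/2545) - 2961)) = -81175/(2*(-26/2545 - 2961)) = -81175/(2*(-7535771/2545)) = -81175/2*(-2545/7535771) = 206590375/15071542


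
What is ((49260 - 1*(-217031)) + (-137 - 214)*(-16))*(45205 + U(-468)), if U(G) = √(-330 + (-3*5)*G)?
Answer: 12291555935 + 271907*√6690 ≈ 1.2314e+10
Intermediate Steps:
U(G) = √(-330 - 15*G)
((49260 - 1*(-217031)) + (-137 - 214)*(-16))*(45205 + U(-468)) = ((49260 - 1*(-217031)) + (-137 - 214)*(-16))*(45205 + √(-330 - 15*(-468))) = ((49260 + 217031) - 351*(-16))*(45205 + √(-330 + 7020)) = (266291 + 5616)*(45205 + √6690) = 271907*(45205 + √6690) = 12291555935 + 271907*√6690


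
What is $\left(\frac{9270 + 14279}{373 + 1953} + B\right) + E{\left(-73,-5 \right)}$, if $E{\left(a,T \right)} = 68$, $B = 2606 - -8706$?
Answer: $\frac{26493429}{2326} \approx 11390.0$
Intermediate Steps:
$B = 11312$ ($B = 2606 + 8706 = 11312$)
$\left(\frac{9270 + 14279}{373 + 1953} + B\right) + E{\left(-73,-5 \right)} = \left(\frac{9270 + 14279}{373 + 1953} + 11312\right) + 68 = \left(\frac{23549}{2326} + 11312\right) + 68 = \frac{26335261}{2326} + 68 = \frac{26493429}{2326}$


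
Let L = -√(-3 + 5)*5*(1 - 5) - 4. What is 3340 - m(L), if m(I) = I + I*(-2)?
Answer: 3336 + 20*√2 ≈ 3364.3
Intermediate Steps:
L = -4 + 20*√2 (L = -√2*5*(-4) - 4 = -5*√2*(-4) - 4 = -(-20)*√2 - 4 = 20*√2 - 4 = -4 + 20*√2 ≈ 24.284)
m(I) = -I (m(I) = I - 2*I = -I)
3340 - m(L) = 3340 - (-1)*(-4 + 20*√2) = 3340 - (4 - 20*√2) = 3340 + (-4 + 20*√2) = 3336 + 20*√2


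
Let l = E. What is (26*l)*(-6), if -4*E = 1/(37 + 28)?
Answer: 3/5 ≈ 0.60000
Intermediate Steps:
E = -1/260 (E = -1/(4*(37 + 28)) = -1/4/65 = -1/4*1/65 = -1/260 ≈ -0.0038462)
l = -1/260 ≈ -0.0038462
(26*l)*(-6) = (26*(-1/260))*(-6) = -1/10*(-6) = 3/5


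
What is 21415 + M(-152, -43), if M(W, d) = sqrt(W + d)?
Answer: 21415 + I*sqrt(195) ≈ 21415.0 + 13.964*I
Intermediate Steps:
21415 + M(-152, -43) = 21415 + sqrt(-152 - 43) = 21415 + sqrt(-195) = 21415 + I*sqrt(195)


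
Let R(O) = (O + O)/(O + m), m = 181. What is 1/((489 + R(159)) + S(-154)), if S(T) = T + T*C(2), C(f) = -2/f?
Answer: 170/83289 ≈ 0.0020411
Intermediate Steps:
R(O) = 2*O/(181 + O) (R(O) = (O + O)/(O + 181) = (2*O)/(181 + O) = 2*O/(181 + O))
S(T) = 0 (S(T) = T + T*(-2/2) = T + T*(-2*½) = T + T*(-1) = T - T = 0)
1/((489 + R(159)) + S(-154)) = 1/((489 + 2*159/(181 + 159)) + 0) = 1/((489 + 2*159/340) + 0) = 1/((489 + 2*159*(1/340)) + 0) = 1/((489 + 159/170) + 0) = 1/(83289/170 + 0) = 1/(83289/170) = 170/83289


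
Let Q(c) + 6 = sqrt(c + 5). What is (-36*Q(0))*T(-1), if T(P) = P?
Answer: -216 + 36*sqrt(5) ≈ -135.50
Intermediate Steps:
Q(c) = -6 + sqrt(5 + c) (Q(c) = -6 + sqrt(c + 5) = -6 + sqrt(5 + c))
(-36*Q(0))*T(-1) = -36*(-6 + sqrt(5 + 0))*(-1) = -36*(-6 + sqrt(5))*(-1) = (216 - 36*sqrt(5))*(-1) = -216 + 36*sqrt(5)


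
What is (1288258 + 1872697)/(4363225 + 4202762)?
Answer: 3160955/8565987 ≈ 0.36901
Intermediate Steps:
(1288258 + 1872697)/(4363225 + 4202762) = 3160955/8565987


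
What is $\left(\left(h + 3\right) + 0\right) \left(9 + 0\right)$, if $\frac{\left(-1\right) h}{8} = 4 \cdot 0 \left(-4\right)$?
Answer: $27$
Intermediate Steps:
$h = 0$ ($h = - 8 \cdot 4 \cdot 0 \left(-4\right) = - 8 \cdot 0 \left(-4\right) = \left(-8\right) 0 = 0$)
$\left(\left(h + 3\right) + 0\right) \left(9 + 0\right) = \left(\left(0 + 3\right) + 0\right) \left(9 + 0\right) = \left(3 + 0\right) 9 = 3 \cdot 9 = 27$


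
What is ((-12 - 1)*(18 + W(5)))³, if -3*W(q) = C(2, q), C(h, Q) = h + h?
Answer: -274625000/27 ≈ -1.0171e+7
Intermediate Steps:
C(h, Q) = 2*h
W(q) = -4/3 (W(q) = -2*2/3 = -⅓*4 = -4/3)
((-12 - 1)*(18 + W(5)))³ = ((-12 - 1)*(18 - 4/3))³ = (-13*50/3)³ = (-650/3)³ = -274625000/27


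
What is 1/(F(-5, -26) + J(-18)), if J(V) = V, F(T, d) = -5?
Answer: -1/23 ≈ -0.043478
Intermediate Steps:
1/(F(-5, -26) + J(-18)) = 1/(-5 - 18) = 1/(-23) = -1/23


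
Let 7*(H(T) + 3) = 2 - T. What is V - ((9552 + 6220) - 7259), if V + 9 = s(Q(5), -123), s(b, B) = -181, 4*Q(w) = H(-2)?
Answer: -8703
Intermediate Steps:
H(T) = -19/7 - T/7 (H(T) = -3 + (2 - T)/7 = -3 + (2/7 - T/7) = -19/7 - T/7)
Q(w) = -17/28 (Q(w) = (-19/7 - ⅐*(-2))/4 = (-19/7 + 2/7)/4 = (¼)*(-17/7) = -17/28)
V = -190 (V = -9 - 181 = -190)
V - ((9552 + 6220) - 7259) = -190 - ((9552 + 6220) - 7259) = -190 - (15772 - 7259) = -190 - 1*8513 = -190 - 8513 = -8703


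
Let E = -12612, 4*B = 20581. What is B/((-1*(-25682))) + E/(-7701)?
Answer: 484699939/263702776 ≈ 1.8381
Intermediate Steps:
B = 20581/4 (B = (1/4)*20581 = 20581/4 ≈ 5145.3)
B/((-1*(-25682))) + E/(-7701) = 20581/(4*((-1*(-25682)))) - 12612/(-7701) = (20581/4)/25682 - 12612*(-1/7701) = (20581/4)*(1/25682) + 4204/2567 = 20581/102728 + 4204/2567 = 484699939/263702776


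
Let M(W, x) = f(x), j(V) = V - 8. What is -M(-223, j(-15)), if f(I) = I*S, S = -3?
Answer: -69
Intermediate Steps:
j(V) = -8 + V
f(I) = -3*I (f(I) = I*(-3) = -3*I)
M(W, x) = -3*x
-M(-223, j(-15)) = -(-3)*(-8 - 15) = -(-3)*(-23) = -1*69 = -69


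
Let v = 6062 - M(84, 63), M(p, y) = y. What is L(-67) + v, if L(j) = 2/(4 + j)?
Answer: 377935/63 ≈ 5999.0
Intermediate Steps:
L(j) = 2/(4 + j)
v = 5999 (v = 6062 - 1*63 = 6062 - 63 = 5999)
L(-67) + v = 2/(4 - 67) + 5999 = 2/(-63) + 5999 = 2*(-1/63) + 5999 = -2/63 + 5999 = 377935/63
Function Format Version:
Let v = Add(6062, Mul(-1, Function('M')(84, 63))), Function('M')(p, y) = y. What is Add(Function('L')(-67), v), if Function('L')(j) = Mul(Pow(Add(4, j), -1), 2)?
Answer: Rational(377935, 63) ≈ 5999.0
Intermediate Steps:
Function('L')(j) = Mul(2, Pow(Add(4, j), -1))
v = 5999 (v = Add(6062, Mul(-1, 63)) = Add(6062, -63) = 5999)
Add(Function('L')(-67), v) = Add(Mul(2, Pow(Add(4, -67), -1)), 5999) = Add(Mul(2, Pow(-63, -1)), 5999) = Add(Mul(2, Rational(-1, 63)), 5999) = Add(Rational(-2, 63), 5999) = Rational(377935, 63)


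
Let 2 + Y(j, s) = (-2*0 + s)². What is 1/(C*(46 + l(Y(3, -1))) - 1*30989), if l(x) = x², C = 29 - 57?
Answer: -1/32305 ≈ -3.0955e-5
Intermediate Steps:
C = -28
Y(j, s) = -2 + s² (Y(j, s) = -2 + (-2*0 + s)² = -2 + (0 + s)² = -2 + s²)
1/(C*(46 + l(Y(3, -1))) - 1*30989) = 1/(-28*(46 + (-2 + (-1)²)²) - 1*30989) = 1/(-28*(46 + (-2 + 1)²) - 30989) = 1/(-28*(46 + (-1)²) - 30989) = 1/(-28*(46 + 1) - 30989) = 1/(-28*47 - 30989) = 1/(-1316 - 30989) = 1/(-32305) = -1/32305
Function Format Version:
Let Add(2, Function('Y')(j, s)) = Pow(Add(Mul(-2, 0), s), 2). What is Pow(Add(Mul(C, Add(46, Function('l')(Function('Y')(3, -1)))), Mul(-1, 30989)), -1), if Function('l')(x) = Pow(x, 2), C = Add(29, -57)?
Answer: Rational(-1, 32305) ≈ -3.0955e-5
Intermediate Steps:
C = -28
Function('Y')(j, s) = Add(-2, Pow(s, 2)) (Function('Y')(j, s) = Add(-2, Pow(Add(Mul(-2, 0), s), 2)) = Add(-2, Pow(Add(0, s), 2)) = Add(-2, Pow(s, 2)))
Pow(Add(Mul(C, Add(46, Function('l')(Function('Y')(3, -1)))), Mul(-1, 30989)), -1) = Pow(Add(Mul(-28, Add(46, Pow(Add(-2, Pow(-1, 2)), 2))), Mul(-1, 30989)), -1) = Pow(Add(Mul(-28, Add(46, Pow(Add(-2, 1), 2))), -30989), -1) = Pow(Add(Mul(-28, Add(46, Pow(-1, 2))), -30989), -1) = Pow(Add(Mul(-28, Add(46, 1)), -30989), -1) = Pow(Add(Mul(-28, 47), -30989), -1) = Pow(Add(-1316, -30989), -1) = Pow(-32305, -1) = Rational(-1, 32305)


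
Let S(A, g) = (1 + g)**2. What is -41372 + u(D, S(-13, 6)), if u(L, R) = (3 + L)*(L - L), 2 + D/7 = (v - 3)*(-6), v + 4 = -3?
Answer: -41372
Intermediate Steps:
v = -7 (v = -4 - 3 = -7)
D = 406 (D = -14 + 7*((-7 - 3)*(-6)) = -14 + 7*(-10*(-6)) = -14 + 7*60 = -14 + 420 = 406)
u(L, R) = 0 (u(L, R) = (3 + L)*0 = 0)
-41372 + u(D, S(-13, 6)) = -41372 + 0 = -41372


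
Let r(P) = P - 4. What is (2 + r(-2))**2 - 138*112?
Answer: -15440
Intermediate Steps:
r(P) = -4 + P
(2 + r(-2))**2 - 138*112 = (2 + (-4 - 2))**2 - 138*112 = (2 - 6)**2 - 15456 = (-4)**2 - 15456 = 16 - 15456 = -15440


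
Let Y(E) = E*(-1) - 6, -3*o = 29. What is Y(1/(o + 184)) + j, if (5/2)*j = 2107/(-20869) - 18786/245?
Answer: -490917239479/13370246575 ≈ -36.717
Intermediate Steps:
o = -29/3 (o = -1/3*29 = -29/3 ≈ -9.6667)
Y(E) = -6 - E (Y(E) = -E - 6 = -6 - E)
j = -785122498/25564525 (j = 2*(2107/(-20869) - 18786/245)/5 = 2*(2107*(-1/20869) - 18786*1/245)/5 = 2*(-2107/20869 - 18786/245)/5 = (2/5)*(-392561249/5112905) = -785122498/25564525 ≈ -30.711)
Y(1/(o + 184)) + j = (-6 - 1/(-29/3 + 184)) - 785122498/25564525 = (-6 - 1/523/3) - 785122498/25564525 = (-6 - 1*3/523) - 785122498/25564525 = (-6 - 3/523) - 785122498/25564525 = -3141/523 - 785122498/25564525 = -490917239479/13370246575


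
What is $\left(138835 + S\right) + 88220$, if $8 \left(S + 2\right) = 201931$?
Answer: $\frac{2018355}{8} \approx 2.5229 \cdot 10^{5}$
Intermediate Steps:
$S = \frac{201915}{8}$ ($S = -2 + \frac{1}{8} \cdot 201931 = -2 + \frac{201931}{8} = \frac{201915}{8} \approx 25239.0$)
$\left(138835 + S\right) + 88220 = \left(138835 + \frac{201915}{8}\right) + 88220 = \frac{1312595}{8} + 88220 = \frac{2018355}{8}$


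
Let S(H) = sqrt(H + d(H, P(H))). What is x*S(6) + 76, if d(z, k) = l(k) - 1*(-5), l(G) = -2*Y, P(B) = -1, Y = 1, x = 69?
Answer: 283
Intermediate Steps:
l(G) = -2 (l(G) = -2*1 = -2)
d(z, k) = 3 (d(z, k) = -2 - 1*(-5) = -2 + 5 = 3)
S(H) = sqrt(3 + H) (S(H) = sqrt(H + 3) = sqrt(3 + H))
x*S(6) + 76 = 69*sqrt(3 + 6) + 76 = 69*sqrt(9) + 76 = 69*3 + 76 = 207 + 76 = 283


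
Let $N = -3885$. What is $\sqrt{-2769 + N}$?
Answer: $i \sqrt{6654} \approx 81.572 i$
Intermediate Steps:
$\sqrt{-2769 + N} = \sqrt{-2769 - 3885} = \sqrt{-6654} = i \sqrt{6654}$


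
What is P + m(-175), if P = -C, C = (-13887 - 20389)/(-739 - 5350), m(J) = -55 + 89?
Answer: 172750/6089 ≈ 28.371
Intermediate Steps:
m(J) = 34
C = 34276/6089 (C = -34276/(-6089) = -34276*(-1/6089) = 34276/6089 ≈ 5.6292)
P = -34276/6089 (P = -1*34276/6089 = -34276/6089 ≈ -5.6292)
P + m(-175) = -34276/6089 + 34 = 172750/6089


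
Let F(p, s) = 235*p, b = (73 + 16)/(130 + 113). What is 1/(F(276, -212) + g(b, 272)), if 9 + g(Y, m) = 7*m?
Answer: 1/66755 ≈ 1.4980e-5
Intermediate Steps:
b = 89/243 ≈ 0.36626
g(Y, m) = -9 + 7*m
1/(F(276, -212) + g(b, 272)) = 1/(235*276 + (-9 + 7*272)) = 1/(64860 + (-9 + 1904)) = 1/(64860 + 1895) = 1/66755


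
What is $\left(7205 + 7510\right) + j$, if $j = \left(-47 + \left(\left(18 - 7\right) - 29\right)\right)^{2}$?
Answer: $18940$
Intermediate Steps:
$j = 4225$ ($j = \left(-47 + \left(\left(18 - 7\right) - 29\right)\right)^{2} = \left(-47 + \left(11 - 29\right)\right)^{2} = \left(-47 - 18\right)^{2} = \left(-65\right)^{2} = 4225$)
$\left(7205 + 7510\right) + j = \left(7205 + 7510\right) + 4225 = 14715 + 4225 = 18940$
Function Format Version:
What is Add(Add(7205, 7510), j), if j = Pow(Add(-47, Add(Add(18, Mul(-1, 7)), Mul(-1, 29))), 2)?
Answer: 18940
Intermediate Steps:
j = 4225 (j = Pow(Add(-47, Add(Add(18, -7), -29)), 2) = Pow(Add(-47, Add(11, -29)), 2) = Pow(Add(-47, -18), 2) = Pow(-65, 2) = 4225)
Add(Add(7205, 7510), j) = Add(Add(7205, 7510), 4225) = Add(14715, 4225) = 18940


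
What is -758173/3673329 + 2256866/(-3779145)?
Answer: -3718485676333/4627347641235 ≈ -0.80359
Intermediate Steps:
-758173/3673329 + 2256866/(-3779145) = -758173*1/3673329 + 2256866*(-1/3779145) = -758173/3673329 - 2256866/3779145 = -3718485676333/4627347641235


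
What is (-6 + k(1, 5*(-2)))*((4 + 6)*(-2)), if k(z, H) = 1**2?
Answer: 100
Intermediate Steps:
k(z, H) = 1
(-6 + k(1, 5*(-2)))*((4 + 6)*(-2)) = (-6 + 1)*((4 + 6)*(-2)) = -50*(-2) = -5*(-20) = 100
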